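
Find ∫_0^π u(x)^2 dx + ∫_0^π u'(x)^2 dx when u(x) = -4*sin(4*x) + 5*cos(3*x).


||u||_{H^1(0,π)}^2 = -3200/7 + 261*π

u'(x) = -15*sin(3*x) - 16*cos(4*x).
Expand u² and (u')² and integrate term by term on (0, π), using: for integers n ≥ 1, ∫_0^π sin²(nx) dx = ∫_0^π cos²(nx) dx = π/2; for n ≠ n', ∫_0^π sin(nx)sin(n'x) dx = ∫_0^π cos(nx)cos(n'x) dx = 0; and by product-to-sum, ∫_0^π sin(nx)cos(n'x) dx = ½∫_0^π [sin((n+n')x) + sin((n−n')x)] dx, which is 0 when n+n' is even and 2n/(n²−n'²) when n+n' is odd (it need not vanish on (0, π)).
  u² squared terms: (-4)²·∫sin(4x)² dx = 16·π/2 = 8*π;  (5)²·∫cos(3x)² dx = 25·π/2 = 25*π/2.
  u² cross terms: 2·(-4)·(5)·∫sin(4x)·cos(3x) dx = -40·(8/7) = -320/7.
  So ∫_0^π u² dx = 8*π + 25*π/2 − 320/7 = -320/7 + 41*π/2.
  (u')² squared terms: (-16)²·∫cos(4x)² dx = 256·π/2 = 128*π;  (-15)²·∫sin(3x)² dx = 225·π/2 = 225*π/2.
  (u')² cross terms: 2·(-16)·(-15)·∫cos(4x)·sin(3x) dx = 480·(-6/7) = -2880/7.
  So ∫_0^π (u')² dx = 128*π + 225*π/2 − 2880/7 = -2880/7 + 481*π/2.
||u||_{H^1}^2 = (-320/7 + 41*π/2) + (-2880/7 + 481*π/2) = -3200/7 + 261*π.


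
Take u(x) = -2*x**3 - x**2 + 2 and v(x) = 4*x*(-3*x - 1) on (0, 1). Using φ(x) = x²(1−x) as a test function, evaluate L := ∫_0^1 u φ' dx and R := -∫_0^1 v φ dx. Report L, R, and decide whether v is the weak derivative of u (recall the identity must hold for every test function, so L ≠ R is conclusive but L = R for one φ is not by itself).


LHS = 3/10, RHS = 3/5. No, v is not the weak derivative of u.

u(x) = -2*x**3 - x**2 + 2, classical derivative u'(x) = -6*x**2 - 2*x.
φ(x) = x²(1−x), so φ'(x) = x*(2 - 3*x).
Note φ(0) = φ(1) = 0, so the boundary term u·φ vanishes.
LHS = ∫_0^1 u(x) φ'(x) dx = ∫_0^1 (6*x^5 - x^4 - 2*x^3 - 6*x^2 + 4*x) dx. Term by term:
  ∫_0^1 6*x^5 dx = 1;  ∫_0^1 -x^4 dx = -1/5;  ∫_0^1 -2*x^3 dx = -1/2;
  ∫_0^1 -6*x^2 dx = -2;  ∫_0^1 4*x dx = 2.
Sum: 1 − 1/5 − 1/2 − 2 + 2 = 3/10.
So LHS = 3/10.
∫_0^1 v(x) φ(x) dx = ∫_0^1 (12*x^5 - 8*x^4 - 4*x^3) dx. Term by term:
  ∫_0^1 12*x^5 dx = 2;  ∫_0^1 -8*x^4 dx = -8/5;  ∫_0^1 -4*x^3 dx = -1.
Sum: 2 − 8/5 − 1 = -3/5.
So RHS = -∫_0^1 v(x) φ(x) dx = 3/5.
LHS − RHS = -3/10 ≠ 0, so the identity fails.
(For a valid weak derivative the identity must hold for EVERY test function, in particular this one. The failure shows v is NOT the weak derivative of u.)
Correct weak derivative would be u'(x) = -6*x**2 - 2*x.


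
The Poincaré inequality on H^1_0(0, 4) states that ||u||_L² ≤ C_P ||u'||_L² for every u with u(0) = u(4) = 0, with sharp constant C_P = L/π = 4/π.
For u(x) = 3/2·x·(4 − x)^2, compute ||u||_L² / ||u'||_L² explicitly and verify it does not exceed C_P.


||u||_L² / ||u'||_L² = 2*sqrt(14)/7 < C_P = 4/π.

u(x) = 3/2·x·(4 − x)^2, so u'(x) = 3*(x/2 - 2)*(3*x - 4).
u(x) = 3/2·x·(4 − x)^2 vanishes at x = 0 and x = 4, so u ∈ H^1_0(0, 4). Differentiate via the product rule and integrate the resulting polynomials term by term.
  ∫_0^4 u² dx = ∫_0^4 (9*x^6/4 - 36*x^5 + 216*x^4 - 576*x^3 + 576*x^2) dx. Term by term:
    ∫_0^4 9*x^6/4 dx = 36864/7;  ∫_0^4 -36*x^5 dx = -24576;  ∫_0^4 216*x^4 dx = 221184/5;
    ∫_0^4 -576*x^3 dx = -36864;  ∫_0^4 576*x^2 dx = 12288.
  Sum: 36864/7 − 24576 + 221184/5 − 36864 + 12288 = 12288/35.
  ∫_0^4 (u')² dx = ∫_0^4 (81*x^4/4 - 216*x^3 + 792*x^2 - 1152*x + 576) dx. Term by term:
    ∫_0^4 81*x^4/4 dx = 20736/5;  ∫_0^4 -216*x^3 dx = -13824;  ∫_0^4 792*x^2 dx = 16896;
    ∫_0^4 -1152*x dx = -9216;  ∫_0^4 576 dx = 2304.
  Sum: 20736/5 − 13824 + 16896 − 9216 + 2304 = 1536/5.
∫_0^4 u² dx = 12288/35, so ||u||_L² = 64*sqrt(105)/35.
∫_0^4 (u')² dx = 1536/5, so ||u'||_L² = 16*sqrt(30)/5.
Ratio ||u||_L² / ||u'||_L² = 2*sqrt(14)/7.
Sharp Poincaré constant on H^1_0(0, 4) is C_P = L/π = 4/π, achieved by sin(π/4·x).
A polynomial bump cannot attain the sharp Poincaré constant (only the first sine eigenfunction does), so the ratio is strictly less than C_P, consistent with ||u||_L² ≤ C_P ||u'||_L².


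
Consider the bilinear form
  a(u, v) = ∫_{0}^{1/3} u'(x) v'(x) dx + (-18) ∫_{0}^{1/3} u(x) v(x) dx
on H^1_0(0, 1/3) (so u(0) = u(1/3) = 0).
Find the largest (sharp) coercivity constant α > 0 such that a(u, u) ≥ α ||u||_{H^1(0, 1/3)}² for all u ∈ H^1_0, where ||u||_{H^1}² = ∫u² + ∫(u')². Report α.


α = 9*(-2 + π^2)/(1 + 9*π^2)

Coercivity of a(·,·) on H^1_0(0, 1/3) means a(u, u) ≥ α ||u||_{H^1}² for every u ∈ H^1_0.
The interval has length L = 1/3, and Poincaré/coercivity depend only on L. Here a(u, u) = ∫(u')² + (-18)·∫u².
Here c = -18 < 0 with |c| < (π/L)² = 9*π^2, so coercivity still holds. The condition a(u,u) ≥ α||u||_{H^1}² reads (1−α)∫(u')² ≥ (α−c)∫u². Any admissible α is ≤ 1 (rapidly oscillating u have ∫u²/∫(u')² → 0), and α = 1 would force 0 ≥ (1−c)∫u², impossible since c < 1; so 1−α > 0. By the sharp Poincaré inequality on H^1_0 of an interval of length L, ∫(u')² ≥ (π/L)²∫u² with equality for the first sine mode sin(π(x−x₀)/L) (x₀ the left endpoint), so the inequality holds for all u iff (1−α)(π/L)² ≥ α − c, i.e. α ≤ ((π/L)² + c)/((π/L)² + 1) = (1 + c(L/π)²)/(1 + (L/π)²). (Direct route, valid since c ≤ 0: Poincaré gives c∫u² ≥ c(L/π)²∫(u')², so a(u,u) ≥ (1 + c(L/π)²)∫(u')², while ||u||_{H^1}² ≤ (1 + (L/π)²)∫(u')²; dividing yields the same α.) With (π/L)² = 9*π^2 and c = -18, the largest admissible constant is α = ((π/L)² + c)/((π/L)² + 1).
Simplifying, α = 9*(-2 + π^2)/(1 + 9*π^2).


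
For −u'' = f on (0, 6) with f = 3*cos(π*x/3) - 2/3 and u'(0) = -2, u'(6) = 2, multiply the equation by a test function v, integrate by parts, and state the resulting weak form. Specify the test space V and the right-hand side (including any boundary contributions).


V = H^1(0, 6) (v unrestricted at boundary; u is determined up to an additive constant); weak form: ∫_0^6 u'v' dx = ∫_0^6 (3*cos(π*x/3) - 2/3) v dx + 2·v(6) + 2·v(0) for all v ∈ V.

Multiply both sides by a test function v and integrate from 0 to 6:
  ∫_0^6 −u''(x) v(x) dx = ∫_0^6 f(x) v(x) dx.
Integrate the LHS by parts once:
  ∫_0^6 −u'' v dx = −[u'(x) v(x)]_0^6 + ∫_0^6 u'(x) v'(x) dx.
Thus ∫_0^6 u'(x) v'(x) dx = ∫_0^6 f(x) v(x) dx + [u'(x) v(x)]_0^6.
Choose V so that boundary terms are either known or forced to vanish.
u has inhomogeneous Neumann u'(0) = -2, u'(6) = 2. [u' v]_0^6 = (2)·v(6) − (-2)·v(0) = 2·v(6) + 2·v(0). Take V = H^1(0, 6); boundary term becomes part of RHS.
Weak formulation: find u (satisfying any essential BC) such that ∫_0^6 u'(x) v'(x) dx = ∫_0^6 f v dx + 2·v(6) + 2·v(0) for all v ∈ V (Neumann data are natural BCs: they enter the RHS as boundary terms).
Substituting f(x) = 3*cos(π*x/3) - 2/3, the right-hand side is ∫_0^6 (3*cos(π*x/3) - 2/3) v dx + 2·v(6) + 2·v(0).
Compatibility check (pure Neumann): taking v ≡ 1 ∈ V gives 0 = ∫_0^6 f dx + (2) − (-2), i.e. ∫_0^6 f dx must equal u'(0) − u'(6) = -4. Indeed ∫_0^6 (3*cos(π*x/3) - 2/3) dx = -4, so the data are compatible. The solution is then unique only up to an additive constant (fix it e.g. by requiring ∫_0^6 u dx = 0).


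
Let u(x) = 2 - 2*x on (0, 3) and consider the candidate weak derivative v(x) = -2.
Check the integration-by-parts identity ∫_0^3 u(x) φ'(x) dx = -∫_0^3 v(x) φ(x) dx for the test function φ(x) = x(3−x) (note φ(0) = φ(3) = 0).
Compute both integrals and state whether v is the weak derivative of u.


LHS = 9, RHS = 9. Yes, v = u' weakly.

u(x) = 2 - 2*x, classical derivative u'(x) = -2.
φ(x) = x(3−x), so φ'(x) = 3 - 2*x.
Note φ(0) = φ(3) = 0, so the boundary term u·φ vanishes.
LHS = ∫_0^3 u(x) φ'(x) dx = ∫_0^3 (4*x^2 - 10*x + 6) dx. Term by term:
  ∫_0^3 4*x^2 dx = 36;  ∫_0^3 -10*x dx = -45;  ∫_0^3 6 dx = 18.
Sum: 36 − 45 + 18 = 9.
So LHS = 9.
∫_0^3 v(x) φ(x) dx = ∫_0^3 (2*x^2 - 6*x) dx. Term by term:
  ∫_0^3 2*x^2 dx = 18;  ∫_0^3 -6*x dx = -27.
Sum: 18 − 27 = -9.
So RHS = -∫_0^3 v(x) φ(x) dx = 9.
LHS = RHS, so the identity holds for this test φ.
Moreover u is smooth here and v(x) = u'(x) = -2 pointwise, so the identity holds for every test function. Hence v is the weak derivative of u.


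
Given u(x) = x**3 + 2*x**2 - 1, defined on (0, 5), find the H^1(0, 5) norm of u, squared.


||u||_{H^1}^2 = 1413085/42

The H^1 norm (squared) on an interval (0, L) is
  ||u||_{H^1}^2 = ∫_0^L u(x)^2 dx + ∫_0^L u'(x)^2 dx.
Compute u'(x) = 3*x**2 + 4*x.
Then u(x)^2 = x**6 + 4*x**5 + 4*x**4 - 2*x**3 - 4*x**2 + 1 and u'(x)^2 = 9*x**4 + 24*x**3 + 16*x**2.
Integrate each monomial from 0 to 5 using ∫_0^5 c·x^n dx = c·5^(n+1)/(n+1):
  ∫_0^5 u(x)^2 dx = ∫_0^5 (x^6 + 4*x^5 + 4*x^4 - 2*x^3 - 4*x^2 + 1) dx. Term by term:
    ∫_0^5 x^6 dx = 78125/7;  ∫_0^5 4*x^5 dx = 31250/3;  ∫_0^5 4*x^4 dx = 2500;
    ∫_0^5 -2*x^3 dx = -625/2;  ∫_0^5 -4*x^2 dx = -500/3;  ∫_0^5 1 dx = 5.
  Sum: 78125/7 + 31250/3 + 2500 − 625/2 − 500/3 + 5 = 330445/14.
  ∫_0^5 u'(x)^2 dx = ∫_0^5 (9*x^4 + 24*x^3 + 16*x^2) dx. Term by term:
    ∫_0^5 9*x^4 dx = 5625;  ∫_0^5 24*x^3 dx = 3750;  ∫_0^5 16*x^2 dx = 2000/3.
  Sum: 5625 + 3750 + 2000/3 = 30125/3.
Adding: ||u||_{H^1}^2 = 330445/14 + 30125/3 = 1413085/42.


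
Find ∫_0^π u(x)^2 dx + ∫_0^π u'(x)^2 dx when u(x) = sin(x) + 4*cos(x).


||u||_{H^1(0,π)}^2 = 17*π

u'(x) = -4*sin(x) + cos(x).
Expand u² and (u')² and integrate term by term on (0, π), using: for integers n ≥ 1, ∫_0^π sin²(nx) dx = ∫_0^π cos²(nx) dx = π/2; for n ≠ n', ∫_0^π sin(nx)sin(n'x) dx = ∫_0^π cos(nx)cos(n'x) dx = 0; and by product-to-sum, ∫_0^π sin(nx)cos(n'x) dx = ½∫_0^π [sin((n+n')x) + sin((n−n')x)] dx, which is 0 when n+n' is even and 2n/(n²−n'²) when n+n' is odd (it need not vanish on (0, π)).
  u² squared terms: (4)²·∫cos(x)² dx = 16·π/2 = 8*π;  (1)²·∫sin(x)² dx = 1·π/2 = π/2.
  u² cross terms: 2·(4)·(1)·∫cos(x)·sin(x) dx = 8·(0) = 0.
  So ∫_0^π u² dx = 8*π + π/2 + 0 = 17*π/2.
  (u')² squared terms: (-4)²·∫sin(x)² dx = 16·π/2 = 8*π;  (1)²·∫cos(x)² dx = 1·π/2 = π/2.
  (u')² cross terms: 2·(-4)·(1)·∫sin(x)·cos(x) dx = -8·(0) = 0.
  So ∫_0^π (u')² dx = 8*π + π/2 + 0 = 17*π/2.
||u||_{H^1}^2 = (17*π/2) + (17*π/2) = 17*π.


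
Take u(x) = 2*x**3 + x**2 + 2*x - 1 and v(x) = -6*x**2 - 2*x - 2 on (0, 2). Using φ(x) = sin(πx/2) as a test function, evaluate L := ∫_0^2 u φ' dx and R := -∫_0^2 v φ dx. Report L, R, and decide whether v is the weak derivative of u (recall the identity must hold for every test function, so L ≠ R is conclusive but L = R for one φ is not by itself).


LHS = -64/π + 192/π^3, RHS = -192/π^3 + 64/π. No, v is not the weak derivative of u.

u(x) = 2*x**3 + x**2 + 2*x - 1, classical derivative u'(x) = 6*x**2 + 2*x + 2.
φ(x) = sin(πx/2), so φ'(x) = π*cos(π*x/2)/2.
Note φ(0) = φ(2) = 0, so the boundary term u·φ vanishes.
LHS = ∫_0^2 u(x) φ'(x) dx = ∫_0^2 (π*x^3*cos(π*x/2) + π*x^2*cos(π*x/2)/2 + π*x*cos(π*x/2) - π*cos(π*x/2)/2) dx. Term by term:
  ∫_0^2 -π*cos(π*x/2)/2 dx = 0;  ∫_0^2 π*x*cos(π*x/2) dx = -8/π;  ∫_0^2 π*x^3*cos(π*x/2) dx = -48/π + 192/π^3;
  ∫_0^2 π*x^2*cos(π*x/2)/2 dx = -8/π.
Sum: 0 − 8/π + -48/π + 192/π^3 − 8/π = -64/π + 192/π^3.
So LHS = -64/π + 192/π^3.
∫_0^2 v(x) φ(x) dx = ∫_0^2 (-6*x^2*sin(π*x/2) - 2*x*sin(π*x/2) - 2*sin(π*x/2)) dx. Term by term:
  ∫_0^2 -2*sin(π*x/2) dx = -8/π;  ∫_0^2 -6*x^2*sin(π*x/2) dx = -48/π + 192/π^3;  ∫_0^2 -2*x*sin(π*x/2) dx = -8/π.
Sum: -8/π + -48/π + 192/π^3 − 8/π = -64/π + 192/π^3.
So RHS = -∫_0^2 v(x) φ(x) dx = -192/π^3 + 64/π.
LHS − RHS = -128/π + 384/π^3 ≠ 0, so the identity fails.
(For a valid weak derivative the identity must hold for EVERY test function, in particular this one. The failure shows v is NOT the weak derivative of u.)
Correct weak derivative would be u'(x) = 6*x**2 + 2*x + 2.


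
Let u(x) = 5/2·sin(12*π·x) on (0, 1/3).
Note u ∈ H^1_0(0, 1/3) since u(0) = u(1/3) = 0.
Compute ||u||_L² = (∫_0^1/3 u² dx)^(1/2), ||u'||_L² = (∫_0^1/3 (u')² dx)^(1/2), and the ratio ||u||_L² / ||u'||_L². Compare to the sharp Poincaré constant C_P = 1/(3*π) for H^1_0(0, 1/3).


||u||_L² / ||u'||_L² = 1/(12*π) < C_P = 1/(3*π).

u(x) = 5/2·sin(12*π·x), so u'(x) = 30*π*cos(12*π*x).
Writing u(x) = A·sin(kπx/L) with A = 5/2 and k = 4, use ∫_0^L sin²(kπx/L) dx = L/2 and ∫_0^L cos²(kπx/L) dx = L/2.
u² = 25/4·sin²(12*π·x) and (u')² = 900*π^2·cos²(12*π·x), and each of sin², cos² integrates to L/2 = 1/6 over (0, 1/3).
∫_0^1/3 u² dx = 25/24, so ||u||_L² = 5*sqrt(6)/12.
∫_0^1/3 (u')² dx = 150*π^2, so ||u'||_L² = 5*sqrt(6)*π.
Ratio ||u||_L² / ||u'||_L² = 1/(12*π).
Sharp Poincaré constant on H^1_0(0, 1/3) is C_P = L/π = 1/(3*π), achieved by sin(3*π·x).
This is the k = 4 harmonic; the ratio L/(kπ) is strictly less than C_P = L/π, consistent with the sharp inequality ||u||_L² ≤ C_P ||u'||_L².


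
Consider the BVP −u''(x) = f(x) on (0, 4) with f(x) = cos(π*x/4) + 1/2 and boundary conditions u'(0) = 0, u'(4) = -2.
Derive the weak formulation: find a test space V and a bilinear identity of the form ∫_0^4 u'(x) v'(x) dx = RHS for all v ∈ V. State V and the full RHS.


V = H^1(0, 4) (v unrestricted at boundary; u is determined up to an additive constant); weak form: ∫_0^4 u'v' dx = ∫_0^4 (cos(π*x/4) + 1/2) v dx − 2·v(4) for all v ∈ V.

Multiply both sides by a test function v and integrate from 0 to 4:
  ∫_0^4 −u''(x) v(x) dx = ∫_0^4 f(x) v(x) dx.
Integrate the LHS by parts once:
  ∫_0^4 −u'' v dx = −[u'(x) v(x)]_0^4 + ∫_0^4 u'(x) v'(x) dx.
Thus ∫_0^4 u'(x) v'(x) dx = ∫_0^4 f(x) v(x) dx + [u'(x) v(x)]_0^4.
Choose V so that boundary terms are either known or forced to vanish.
u has inhomogeneous Neumann u'(0) = 0, u'(4) = -2. [u' v]_0^4 = (-2)·v(4) − (0)·v(0) = − 2·v(4). Take V = H^1(0, 4); boundary term becomes part of RHS.
Weak formulation: find u (satisfying any essential BC) such that ∫_0^4 u'(x) v'(x) dx = ∫_0^4 f v dx − 2·v(4) for all v ∈ V (Neumann data are natural BCs: they enter the RHS as boundary terms).
Substituting f(x) = cos(π*x/4) + 1/2, the right-hand side is ∫_0^4 (cos(π*x/4) + 1/2) v dx − 2·v(4).
Compatibility check (pure Neumann): taking v ≡ 1 ∈ V gives 0 = ∫_0^4 f dx + (-2) − (0), i.e. ∫_0^4 f dx must equal u'(0) − u'(4) = 2. Indeed ∫_0^4 (cos(π*x/4) + 1/2) dx = 2, so the data are compatible. The solution is then unique only up to an additive constant (fix it e.g. by requiring ∫_0^4 u dx = 0).


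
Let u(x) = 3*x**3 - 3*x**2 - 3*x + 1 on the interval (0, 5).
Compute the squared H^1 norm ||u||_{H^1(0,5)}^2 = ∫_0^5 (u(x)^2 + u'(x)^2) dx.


||u||_{H^1}^2 = 596725/7

The H^1 norm (squared) on an interval (0, L) is
  ||u||_{H^1}^2 = ∫_0^L u(x)^2 dx + ∫_0^L u'(x)^2 dx.
Compute u'(x) = 9*x**2 - 6*x - 3.
Then u(x)^2 = 9*x**6 - 18*x**5 - 9*x**4 + 24*x**3 + 3*x**2 - 6*x + 1 and u'(x)^2 = 81*x**4 - 108*x**3 - 18*x**2 + 36*x + 9.
Integrate each monomial from 0 to 5 using ∫_0^5 c·x^n dx = c·5^(n+1)/(n+1):
  ∫_0^5 u(x)^2 dx = ∫_0^5 (9*x^6 - 18*x^5 - 9*x^4 + 24*x^3 + 3*x^2 - 6*x + 1) dx. Term by term:
    ∫_0^5 9*x^6 dx = 703125/7;  ∫_0^5 -18*x^5 dx = -46875;  ∫_0^5 -9*x^4 dx = -5625;
    ∫_0^5 24*x^3 dx = 3750;  ∫_0^5 3*x^2 dx = 125;  ∫_0^5 -6*x dx = -75;
    ∫_0^5 1 dx = 5.
  Sum: 703125/7 − 46875 − 5625 + 3750 + 125 − 75 + 5 = 362260/7.
  ∫_0^5 u'(x)^2 dx = ∫_0^5 (81*x^4 - 108*x^3 - 18*x^2 + 36*x + 9) dx. Term by term:
    ∫_0^5 81*x^4 dx = 50625;  ∫_0^5 -108*x^3 dx = -16875;  ∫_0^5 -18*x^2 dx = -750;
    ∫_0^5 36*x dx = 450;  ∫_0^5 9 dx = 45.
  Sum: 50625 − 16875 − 750 + 450 + 45 = 33495.
Adding: ||u||_{H^1}^2 = 362260/7 + 33495 = 596725/7.


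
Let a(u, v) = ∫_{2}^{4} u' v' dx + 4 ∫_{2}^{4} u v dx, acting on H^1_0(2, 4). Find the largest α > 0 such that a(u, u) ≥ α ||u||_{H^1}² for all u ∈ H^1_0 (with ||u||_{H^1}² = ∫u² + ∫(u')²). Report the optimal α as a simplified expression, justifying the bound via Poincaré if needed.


α = 1

Coercivity of a(·,·) on H^1_0(2, 4) means a(u, u) ≥ α ||u||_{H^1}² for every u ∈ H^1_0.
The interval has length L = 2, and Poincaré/coercivity depend only on L. Here a(u, u) = ∫(u')² + (4)·∫u².
Here c = 4 ≥ 1, so a(u,u) = ∫(u')² + c∫u² ≥ ∫(u')² + ∫u² = ||u||_{H^1}², i.e. α = 1 works. No larger α is possible: a(u,u) ≥ α||u||_{H^1}² means (1−α)∫(u')² ≥ (α−c)∫u², and for the modes u_n = sin(nπ(x−x₀)/L) (x₀ the left endpoint) one has ∫u_n²/∫(u_n')² = (L/(nπ))² → 0, so a(u_n,u_n)/||u_n||_{H^1}² → 1. Hence the optimal constant is α = 1.
Therefore α = 1.


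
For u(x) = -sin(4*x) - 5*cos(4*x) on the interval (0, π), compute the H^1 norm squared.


||u||_{H^1(0,π)}^2 = 221*π

u'(x) = 20*sin(4*x) - 4*cos(4*x).
Expand u² and (u')² and integrate term by term on (0, π), using: for integers n ≥ 1, ∫_0^π sin²(nx) dx = ∫_0^π cos²(nx) dx = π/2; for n ≠ n', ∫_0^π sin(nx)sin(n'x) dx = ∫_0^π cos(nx)cos(n'x) dx = 0; and by product-to-sum, ∫_0^π sin(nx)cos(n'x) dx = ½∫_0^π [sin((n+n')x) + sin((n−n')x)] dx, which is 0 when n+n' is even and 2n/(n²−n'²) when n+n' is odd (it need not vanish on (0, π)).
  u² squared terms: (-1)²·∫sin(4x)² dx = 1·π/2 = π/2;  (-5)²·∫cos(4x)² dx = 25·π/2 = 25*π/2.
  u² cross terms: 2·(-1)·(-5)·∫sin(4x)·cos(4x) dx = 10·(0) = 0.
  So ∫_0^π u² dx = π/2 + 25*π/2 + 0 = 13*π.
  (u')² squared terms: (-4)²·∫cos(4x)² dx = 16·π/2 = 8*π;  (20)²·∫sin(4x)² dx = 400·π/2 = 200*π.
  (u')² cross terms: 2·(-4)·(20)·∫cos(4x)·sin(4x) dx = -160·(0) = 0.
  So ∫_0^π (u')² dx = 8*π + 200*π + 0 = 208*π.
||u||_{H^1}^2 = (13*π) + (208*π) = 221*π.


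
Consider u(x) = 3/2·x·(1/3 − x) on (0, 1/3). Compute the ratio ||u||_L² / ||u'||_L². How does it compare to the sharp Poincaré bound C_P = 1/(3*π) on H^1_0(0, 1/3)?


||u||_L² / ||u'||_L² = sqrt(10)/30 < C_P = 1/(3*π).

u(x) = 3/2·x·(1/3 − x), so u'(x) = 1/2 - 3*x.
u(x) = 3/2·x·(1/3 − x) vanishes at x = 0 and x = 1/3, so u ∈ H^1_0(0, 1/3). Differentiate via the product rule and integrate the resulting polynomials term by term.
  ∫_0^1/3 u² dx = ∫_0^1/3 (9*x^4/4 - 3*x^3/2 + x^2/4) dx. Term by term:
    ∫_0^1/3 9*x^4/4 dx = 1/540;  ∫_0^1/3 -3*x^3/2 dx = -1/216;  ∫_0^1/3 x^2/4 dx = 1/324.
  Sum: 1/540 − 1/216 + 1/324 = 1/3240.
  ∫_0^1/3 (u')² dx = ∫_0^1/3 (9*x^2 - 3*x + 1/4) dx. Term by term:
    ∫_0^1/3 9*x^2 dx = 1/9;  ∫_0^1/3 -3*x dx = -1/6;  ∫_0^1/3 1/4 dx = 1/12.
  Sum: 1/9 − 1/6 + 1/12 = 1/36.
∫_0^1/3 u² dx = 1/3240, so ||u||_L² = sqrt(10)/180.
∫_0^1/3 (u')² dx = 1/36, so ||u'||_L² = 1/6.
Ratio ||u||_L² / ||u'||_L² = sqrt(10)/30.
Sharp Poincaré constant on H^1_0(0, 1/3) is C_P = L/π = 1/(3*π), achieved by sin(3*π·x).
A polynomial bump cannot attain the sharp Poincaré constant (only the first sine eigenfunction does), so the ratio is strictly less than C_P, consistent with ||u||_L² ≤ C_P ||u'||_L².


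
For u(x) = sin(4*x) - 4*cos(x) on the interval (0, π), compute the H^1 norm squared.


||u||_{H^1(0,π)}^2 = -128/15 + 49*π/2

u'(x) = 4*sin(x) + 4*cos(4*x).
Expand u² and (u')² and integrate term by term on (0, π), using: for integers n ≥ 1, ∫_0^π sin²(nx) dx = ∫_0^π cos²(nx) dx = π/2; for n ≠ n', ∫_0^π sin(nx)sin(n'x) dx = ∫_0^π cos(nx)cos(n'x) dx = 0; and by product-to-sum, ∫_0^π sin(nx)cos(n'x) dx = ½∫_0^π [sin((n+n')x) + sin((n−n')x)] dx, which is 0 when n+n' is even and 2n/(n²−n'²) when n+n' is odd (it need not vanish on (0, π)).
  u² squared terms: (-4)²·∫cos(x)² dx = 16·π/2 = 8*π;  (1)²·∫sin(4x)² dx = 1·π/2 = π/2.
  u² cross terms: 2·(-4)·(1)·∫cos(x)·sin(4x) dx = -8·(8/15) = -64/15.
  So ∫_0^π u² dx = 8*π + π/2 − 64/15 = -64/15 + 17*π/2.
  (u')² squared terms: (4)²·∫cos(4x)² dx = 16·π/2 = 8*π;  (4)²·∫sin(x)² dx = 16·π/2 = 8*π.
  (u')² cross terms: 2·(4)·(4)·∫cos(4x)·sin(x) dx = 32·(-2/15) = -64/15.
  So ∫_0^π (u')² dx = 8*π + 8*π − 64/15 = -64/15 + 16*π.
||u||_{H^1}^2 = (-64/15 + 17*π/2) + (-64/15 + 16*π) = -128/15 + 49*π/2.


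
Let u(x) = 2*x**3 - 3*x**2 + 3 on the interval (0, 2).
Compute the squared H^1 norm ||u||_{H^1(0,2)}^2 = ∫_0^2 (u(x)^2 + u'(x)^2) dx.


||u||_{H^1}^2 = 414/7

The H^1 norm (squared) on an interval (0, L) is
  ||u||_{H^1}^2 = ∫_0^L u(x)^2 dx + ∫_0^L u'(x)^2 dx.
Compute u'(x) = 6*x**2 - 6*x.
Then u(x)^2 = 4*x**6 - 12*x**5 + 9*x**4 + 12*x**3 - 18*x**2 + 9 and u'(x)^2 = 36*x**4 - 72*x**3 + 36*x**2.
Integrate each monomial from 0 to 2 using ∫_0^2 c·x^n dx = c·2^(n+1)/(n+1):
  ∫_0^2 u(x)^2 dx = ∫_0^2 (4*x^6 - 12*x^5 + 9*x^4 + 12*x^3 - 18*x^2 + 9) dx. Term by term:
    ∫_0^2 4*x^6 dx = 512/7;  ∫_0^2 -12*x^5 dx = -128;  ∫_0^2 9*x^4 dx = 288/5;
    ∫_0^2 12*x^3 dx = 48;  ∫_0^2 -18*x^2 dx = -48;  ∫_0^2 9 dx = 18.
  Sum: 512/7 − 128 + 288/5 + 48 − 48 + 18 = 726/35.
  ∫_0^2 u'(x)^2 dx = ∫_0^2 (36*x^4 - 72*x^3 + 36*x^2) dx. Term by term:
    ∫_0^2 36*x^4 dx = 1152/5;  ∫_0^2 -72*x^3 dx = -288;  ∫_0^2 36*x^2 dx = 96.
  Sum: 1152/5 − 288 + 96 = 192/5.
Adding: ||u||_{H^1}^2 = 726/35 + 192/5 = 414/7.


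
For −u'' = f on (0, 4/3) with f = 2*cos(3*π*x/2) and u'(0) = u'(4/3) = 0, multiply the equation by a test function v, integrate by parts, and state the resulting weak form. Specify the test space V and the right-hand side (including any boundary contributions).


V = H^1(0, 4/3) (no boundary constraint on v; u is determined up to an additive constant); weak form: ∫_0^4/3 u'v' dx = ∫_0^4/3 (2*cos(3*π*x/2)) v dx for all v ∈ V.

Multiply both sides by a test function v and integrate from 0 to 4/3:
  ∫_0^4/3 −u''(x) v(x) dx = ∫_0^4/3 f(x) v(x) dx.
Integrate the LHS by parts once:
  ∫_0^4/3 −u'' v dx = −[u'(x) v(x)]_0^4/3 + ∫_0^4/3 u'(x) v'(x) dx.
Thus ∫_0^4/3 u'(x) v'(x) dx = ∫_0^4/3 f(x) v(x) dx + [u'(x) v(x)]_0^4/3.
Choose V so that boundary terms are either known or forced to vanish.
u has homogeneous Neumann: u'(0) = u'(4/3) = 0. So [u' v]_0^4/3 = 0·v(4/3) − 0·v(0) = 0 for any v; take V = H^1(0, 4/3).
Weak formulation: find u (satisfying any essential BC) such that ∫_0^4/3 u'(x) v'(x) dx = ∫_0^4/3 f v dx for all v ∈ V (homogeneous Neumann, so boundary terms vanish).
Substituting f(x) = 2*cos(3*π*x/2), the right-hand side is ∫_0^4/3 (2*cos(3*π*x/2)) v dx.
Compatibility check (pure Neumann): taking v ≡ 1 ∈ V gives 0 = ∫_0^4/3 f dx + (0) − (0), i.e. ∫_0^4/3 f dx must equal u'(0) − u'(4/3) = 0. Indeed ∫_0^4/3 (2*cos(3*π*x/2)) dx = 0, so the data are compatible. The solution is then unique only up to an additive constant (fix it e.g. by requiring ∫_0^4/3 u dx = 0).


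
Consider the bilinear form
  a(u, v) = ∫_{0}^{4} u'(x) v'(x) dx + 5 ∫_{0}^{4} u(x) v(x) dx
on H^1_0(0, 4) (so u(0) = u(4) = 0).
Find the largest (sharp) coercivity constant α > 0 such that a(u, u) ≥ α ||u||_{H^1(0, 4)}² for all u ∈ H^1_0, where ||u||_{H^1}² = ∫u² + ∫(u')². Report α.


α = 1

Coercivity of a(·,·) on H^1_0(0, 4) means a(u, u) ≥ α ||u||_{H^1}² for every u ∈ H^1_0.
The interval has length L = 4, and Poincaré/coercivity depend only on L. Here a(u, u) = ∫(u')² + (5)·∫u².
Here c = 5 ≥ 1, so a(u,u) = ∫(u')² + c∫u² ≥ ∫(u')² + ∫u² = ||u||_{H^1}², i.e. α = 1 works. No larger α is possible: a(u,u) ≥ α||u||_{H^1}² means (1−α)∫(u')² ≥ (α−c)∫u², and for the modes u_n = sin(nπ(x−x₀)/L) (x₀ the left endpoint) one has ∫u_n²/∫(u_n')² = (L/(nπ))² → 0, so a(u_n,u_n)/||u_n||_{H^1}² → 1. Hence the optimal constant is α = 1.
Therefore α = 1.


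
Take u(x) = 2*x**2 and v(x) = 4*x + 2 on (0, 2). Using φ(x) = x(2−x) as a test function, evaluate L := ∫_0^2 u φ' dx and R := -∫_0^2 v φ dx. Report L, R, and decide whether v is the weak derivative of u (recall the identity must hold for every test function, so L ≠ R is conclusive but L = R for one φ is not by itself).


LHS = -16/3, RHS = -8. No, v is not the weak derivative of u.

u(x) = 2*x**2, classical derivative u'(x) = 4*x.
φ(x) = x(2−x), so φ'(x) = 2 - 2*x.
Note φ(0) = φ(2) = 0, so the boundary term u·φ vanishes.
LHS = ∫_0^2 u(x) φ'(x) dx = ∫_0^2 (-4*x^3 + 4*x^2) dx. Term by term:
  ∫_0^2 -4*x^3 dx = -16;  ∫_0^2 4*x^2 dx = 32/3.
Sum: -16 + 32/3 = -16/3.
So LHS = -16/3.
∫_0^2 v(x) φ(x) dx = ∫_0^2 (-4*x^3 + 6*x^2 + 4*x) dx. Term by term:
  ∫_0^2 -4*x^3 dx = -16;  ∫_0^2 6*x^2 dx = 16;  ∫_0^2 4*x dx = 8.
Sum: -16 + 16 + 8 = 8.
So RHS = -∫_0^2 v(x) φ(x) dx = -8.
LHS − RHS = 8/3 ≠ 0, so the identity fails.
(For a valid weak derivative the identity must hold for EVERY test function, in particular this one. The failure shows v is NOT the weak derivative of u.)
Correct weak derivative would be u'(x) = 4*x.


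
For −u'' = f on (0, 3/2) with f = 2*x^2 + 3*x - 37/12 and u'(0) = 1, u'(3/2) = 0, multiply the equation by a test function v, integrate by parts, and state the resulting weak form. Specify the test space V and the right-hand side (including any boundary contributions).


V = H^1(0, 3/2) (v unrestricted at boundary; u is determined up to an additive constant); weak form: ∫_0^3/2 u'v' dx = ∫_0^3/2 (2*x^2 + 3*x - 37/12) v dx − v(0) for all v ∈ V.

Multiply both sides by a test function v and integrate from 0 to 3/2:
  ∫_0^3/2 −u''(x) v(x) dx = ∫_0^3/2 f(x) v(x) dx.
Integrate the LHS by parts once:
  ∫_0^3/2 −u'' v dx = −[u'(x) v(x)]_0^3/2 + ∫_0^3/2 u'(x) v'(x) dx.
Thus ∫_0^3/2 u'(x) v'(x) dx = ∫_0^3/2 f(x) v(x) dx + [u'(x) v(x)]_0^3/2.
Choose V so that boundary terms are either known or forced to vanish.
u has inhomogeneous Neumann u'(0) = 1, u'(3/2) = 0. [u' v]_0^3/2 = (0)·v(3/2) − (1)·v(0) = − v(0). Take V = H^1(0, 3/2); boundary term becomes part of RHS.
Weak formulation: find u (satisfying any essential BC) such that ∫_0^3/2 u'(x) v'(x) dx = ∫_0^3/2 f v dx − v(0) for all v ∈ V (Neumann data are natural BCs: they enter the RHS as boundary terms).
Substituting f(x) = 2*x^2 + 3*x - 37/12, the right-hand side is ∫_0^3/2 (2*x^2 + 3*x - 37/12) v dx − v(0).
Compatibility check (pure Neumann): taking v ≡ 1 ∈ V gives 0 = ∫_0^3/2 f dx + (0) − (1), i.e. ∫_0^3/2 f dx must equal u'(0) − u'(3/2) = 1. Indeed ∫_0^3/2 (2*x^2 + 3*x - 37/12) dx = 1, so the data are compatible. The solution is then unique only up to an additive constant (fix it e.g. by requiring ∫_0^3/2 u dx = 0).


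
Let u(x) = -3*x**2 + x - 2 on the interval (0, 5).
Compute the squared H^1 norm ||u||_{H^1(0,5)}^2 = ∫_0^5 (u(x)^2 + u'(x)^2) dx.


||u||_{H^1}^2 = 39325/6

The H^1 norm (squared) on an interval (0, L) is
  ||u||_{H^1}^2 = ∫_0^L u(x)^2 dx + ∫_0^L u'(x)^2 dx.
Compute u'(x) = 1 - 6*x.
Then u(x)^2 = 9*x**4 - 6*x**3 + 13*x**2 - 4*x + 4 and u'(x)^2 = 36*x**2 - 12*x + 1.
Integrate each monomial from 0 to 5 using ∫_0^5 c·x^n dx = c·5^(n+1)/(n+1):
  ∫_0^5 u(x)^2 dx = ∫_0^5 (9*x^4 - 6*x^3 + 13*x^2 - 4*x + 4) dx. Term by term:
    ∫_0^5 9*x^4 dx = 5625;  ∫_0^5 -6*x^3 dx = -1875/2;  ∫_0^5 13*x^2 dx = 1625/3;
    ∫_0^5 -4*x dx = -50;  ∫_0^5 4 dx = 20.
  Sum: 5625 − 1875/2 + 1625/3 − 50 + 20 = 31195/6.
  ∫_0^5 u'(x)^2 dx = ∫_0^5 (36*x^2 - 12*x + 1) dx. Term by term:
    ∫_0^5 36*x^2 dx = 1500;  ∫_0^5 -12*x dx = -150;  ∫_0^5 1 dx = 5.
  Sum: 1500 − 150 + 5 = 1355.
Adding: ||u||_{H^1}^2 = 31195/6 + 1355 = 39325/6.


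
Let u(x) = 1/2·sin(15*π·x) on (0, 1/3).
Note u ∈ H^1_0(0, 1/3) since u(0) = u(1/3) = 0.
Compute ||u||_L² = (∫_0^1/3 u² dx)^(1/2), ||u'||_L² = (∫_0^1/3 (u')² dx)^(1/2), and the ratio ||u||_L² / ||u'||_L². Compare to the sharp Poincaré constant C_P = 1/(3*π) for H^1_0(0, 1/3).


||u||_L² / ||u'||_L² = 1/(15*π) < C_P = 1/(3*π).

u(x) = 1/2·sin(15*π·x), so u'(x) = 15*π*cos(15*π*x)/2.
Writing u(x) = A·sin(kπx/L) with A = 1/2 and k = 5, use ∫_0^L sin²(kπx/L) dx = L/2 and ∫_0^L cos²(kπx/L) dx = L/2.
u² = 1/4·sin²(15*π·x) and (u')² = 225*π^2/4·cos²(15*π·x), and each of sin², cos² integrates to L/2 = 1/6 over (0, 1/3).
∫_0^1/3 u² dx = 1/24, so ||u||_L² = sqrt(6)/12.
∫_0^1/3 (u')² dx = 75*π^2/8, so ||u'||_L² = 5*sqrt(6)*π/4.
Ratio ||u||_L² / ||u'||_L² = 1/(15*π).
Sharp Poincaré constant on H^1_0(0, 1/3) is C_P = L/π = 1/(3*π), achieved by sin(3*π·x).
This is the k = 5 harmonic; the ratio L/(kπ) is strictly less than C_P = L/π, consistent with the sharp inequality ||u||_L² ≤ C_P ||u'||_L².


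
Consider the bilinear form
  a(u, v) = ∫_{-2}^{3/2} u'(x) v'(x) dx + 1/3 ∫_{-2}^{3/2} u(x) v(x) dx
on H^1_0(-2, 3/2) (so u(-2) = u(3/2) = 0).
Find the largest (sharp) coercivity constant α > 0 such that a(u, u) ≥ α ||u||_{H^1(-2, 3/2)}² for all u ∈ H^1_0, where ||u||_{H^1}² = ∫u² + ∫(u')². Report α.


α = (49 + 12*π^2)/(3*(4*π^2 + 49))

Coercivity of a(·,·) on H^1_0(-2, 3/2) means a(u, u) ≥ α ||u||_{H^1}² for every u ∈ H^1_0.
The interval has length L = 7/2, and Poincaré/coercivity depend only on L. Here a(u, u) = ∫(u')² + (1/3)·∫u².
Here 0 < c = 1/3 < 1. The condition a(u,u) ≥ α||u||_{H^1}² reads (1−α)∫(u')² ≥ (α−c)∫u². Any admissible α is ≤ 1 (rapidly oscillating u have ∫u²/∫(u')² → 0), and α = 1 would force 0 ≥ (1−c)∫u², impossible since c < 1; so 1−α > 0. By the sharp Poincaré inequality on H^1_0 of an interval of length L, ∫(u')² ≥ (π/L)²∫u² with equality for the first sine mode sin(π(x−x₀)/L) (x₀ the left endpoint), so the inequality holds for all u iff (1−α)(π/L)² ≥ α − c, i.e. α ≤ ((π/L)² + c)/((π/L)² + 1) = (1 + c(L/π)²)/(1 + (L/π)²). With (π/L)² = 4*π^2/49 and c = 1/3, the largest admissible constant is α = ((π/L)² + c)/((π/L)² + 1).
Simplifying, α = (49 + 12*π^2)/(3*(4*π^2 + 49)).


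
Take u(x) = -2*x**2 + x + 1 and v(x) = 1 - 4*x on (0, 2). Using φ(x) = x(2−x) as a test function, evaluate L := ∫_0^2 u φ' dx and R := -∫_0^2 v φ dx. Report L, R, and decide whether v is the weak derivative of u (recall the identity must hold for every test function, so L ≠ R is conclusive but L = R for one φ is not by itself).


LHS = 4, RHS = 4. Yes, v = u' weakly.

u(x) = -2*x**2 + x + 1, classical derivative u'(x) = 1 - 4*x.
φ(x) = x(2−x), so φ'(x) = 2 - 2*x.
Note φ(0) = φ(2) = 0, so the boundary term u·φ vanishes.
LHS = ∫_0^2 u(x) φ'(x) dx = ∫_0^2 (4*x^3 - 6*x^2 + 2) dx. Term by term:
  ∫_0^2 4*x^3 dx = 16;  ∫_0^2 -6*x^2 dx = -16;  ∫_0^2 2 dx = 4.
Sum: 16 − 16 + 4 = 4.
So LHS = 4.
∫_0^2 v(x) φ(x) dx = ∫_0^2 (4*x^3 - 9*x^2 + 2*x) dx. Term by term:
  ∫_0^2 4*x^3 dx = 16;  ∫_0^2 -9*x^2 dx = -24;  ∫_0^2 2*x dx = 4.
Sum: 16 − 24 + 4 = -4.
So RHS = -∫_0^2 v(x) φ(x) dx = 4.
LHS = RHS, so the identity holds for this test φ.
Moreover u is smooth here and v(x) = u'(x) = 1 - 4*x pointwise, so the identity holds for every test function. Hence v is the weak derivative of u.


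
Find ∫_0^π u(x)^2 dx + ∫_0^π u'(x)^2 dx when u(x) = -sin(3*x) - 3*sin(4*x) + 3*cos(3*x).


||u||_{H^1(0,π)}^2 = -1440/7 + 253*π/2

u'(x) = -9*sin(3*x) - 3*cos(3*x) - 12*cos(4*x).
Expand u² and (u')² and integrate term by term on (0, π), using: for integers n ≥ 1, ∫_0^π sin²(nx) dx = ∫_0^π cos²(nx) dx = π/2; for n ≠ n', ∫_0^π sin(nx)sin(n'x) dx = ∫_0^π cos(nx)cos(n'x) dx = 0; and by product-to-sum, ∫_0^π sin(nx)cos(n'x) dx = ½∫_0^π [sin((n+n')x) + sin((n−n')x)] dx, which is 0 when n+n' is even and 2n/(n²−n'²) when n+n' is odd (it need not vanish on (0, π)).
  u² squared terms: (-1)²·∫sin(3x)² dx = 1·π/2 = π/2;  (-3)²·∫sin(4x)² dx = 9·π/2 = 9*π/2;  (3)²·∫cos(3x)² dx = 9·π/2 = 9*π/2.
  u² cross terms: 2·(-1)·(-3)·∫sin(3x)·sin(4x) dx = 6·(0) = 0;  2·(-1)·(3)·∫sin(3x)·cos(3x) dx = -6·(0) = 0;  2·(-3)·(3)·∫sin(4x)·cos(3x) dx = -18·(8/7) = -144/7.
  So ∫_0^π u² dx = π/2 + 9*π/2 + 9*π/2 + 0 + 0 − 144/7 = -144/7 + 19*π/2.
  (u')² squared terms: (-12)²·∫cos(4x)² dx = 144·π/2 = 72*π;  (-9)²·∫sin(3x)² dx = 81·π/2 = 81*π/2;  (-3)²·∫cos(3x)² dx = 9·π/2 = 9*π/2.
  (u')² cross terms: 2·(-12)·(-9)·∫cos(4x)·sin(3x) dx = 216·(-6/7) = -1296/7;  2·(-12)·(-3)·∫cos(4x)·cos(3x) dx = 72·(0) = 0;  2·(-9)·(-3)·∫sin(3x)·cos(3x) dx = 54·(0) = 0.
  So ∫_0^π (u')² dx = 72*π + 81*π/2 + 9*π/2 − 1296/7 + 0 + 0 = -1296/7 + 117*π.
||u||_{H^1}^2 = (-144/7 + 19*π/2) + (-1296/7 + 117*π) = -1440/7 + 253*π/2.


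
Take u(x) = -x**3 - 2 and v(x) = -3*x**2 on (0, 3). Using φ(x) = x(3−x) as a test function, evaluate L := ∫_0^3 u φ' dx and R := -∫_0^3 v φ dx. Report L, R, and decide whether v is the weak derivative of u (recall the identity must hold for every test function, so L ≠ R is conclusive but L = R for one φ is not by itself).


LHS = 729/20, RHS = 729/20. Yes, v = u' weakly.

u(x) = -x**3 - 2, classical derivative u'(x) = -3*x**2.
φ(x) = x(3−x), so φ'(x) = 3 - 2*x.
Note φ(0) = φ(3) = 0, so the boundary term u·φ vanishes.
LHS = ∫_0^3 u(x) φ'(x) dx = ∫_0^3 (2*x^4 - 3*x^3 + 4*x - 6) dx. Term by term:
  ∫_0^3 2*x^4 dx = 486/5;  ∫_0^3 -3*x^3 dx = -243/4;  ∫_0^3 4*x dx = 18;
  ∫_0^3 -6 dx = -18.
Sum: 486/5 − 243/4 + 18 − 18 = 729/20.
So LHS = 729/20.
∫_0^3 v(x) φ(x) dx = ∫_0^3 (3*x^4 - 9*x^3) dx. Term by term:
  ∫_0^3 3*x^4 dx = 729/5;  ∫_0^3 -9*x^3 dx = -729/4.
Sum: 729/5 − 729/4 = -729/20.
So RHS = -∫_0^3 v(x) φ(x) dx = 729/20.
LHS = RHS, so the identity holds for this test φ.
Moreover u is smooth here and v(x) = u'(x) = -3*x**2 pointwise, so the identity holds for every test function. Hence v is the weak derivative of u.


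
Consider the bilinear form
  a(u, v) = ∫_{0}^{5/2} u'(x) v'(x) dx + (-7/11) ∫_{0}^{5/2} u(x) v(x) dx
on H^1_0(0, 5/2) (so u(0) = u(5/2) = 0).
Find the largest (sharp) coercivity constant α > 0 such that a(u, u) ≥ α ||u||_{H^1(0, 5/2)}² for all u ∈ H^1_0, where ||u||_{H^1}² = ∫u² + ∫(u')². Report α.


α = (-175 + 44*π^2)/(11*(25 + 4*π^2))

Coercivity of a(·,·) on H^1_0(0, 5/2) means a(u, u) ≥ α ||u||_{H^1}² for every u ∈ H^1_0.
The interval has length L = 5/2, and Poincaré/coercivity depend only on L. Here a(u, u) = ∫(u')² + (-7/11)·∫u².
Here c = -7/11 < 0 with |c| < (π/L)² = 4*π^2/25, so coercivity still holds. The condition a(u,u) ≥ α||u||_{H^1}² reads (1−α)∫(u')² ≥ (α−c)∫u². Any admissible α is ≤ 1 (rapidly oscillating u have ∫u²/∫(u')² → 0), and α = 1 would force 0 ≥ (1−c)∫u², impossible since c < 1; so 1−α > 0. By the sharp Poincaré inequality on H^1_0 of an interval of length L, ∫(u')² ≥ (π/L)²∫u² with equality for the first sine mode sin(π(x−x₀)/L) (x₀ the left endpoint), so the inequality holds for all u iff (1−α)(π/L)² ≥ α − c, i.e. α ≤ ((π/L)² + c)/((π/L)² + 1) = (1 + c(L/π)²)/(1 + (L/π)²). (Direct route, valid since c ≤ 0: Poincaré gives c∫u² ≥ c(L/π)²∫(u')², so a(u,u) ≥ (1 + c(L/π)²)∫(u')², while ||u||_{H^1}² ≤ (1 + (L/π)²)∫(u')²; dividing yields the same α.) With (π/L)² = 4*π^2/25 and c = -7/11, the largest admissible constant is α = ((π/L)² + c)/((π/L)² + 1).
Simplifying, α = (-175 + 44*π^2)/(11*(25 + 4*π^2)).


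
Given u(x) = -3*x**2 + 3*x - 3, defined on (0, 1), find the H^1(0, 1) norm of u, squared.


||u||_{H^1}^2 = 93/10

The H^1 norm (squared) on an interval (0, L) is
  ||u||_{H^1}^2 = ∫_0^L u(x)^2 dx + ∫_0^L u'(x)^2 dx.
Compute u'(x) = 3 - 6*x.
Then u(x)^2 = 9*x**4 - 18*x**3 + 27*x**2 - 18*x + 9 and u'(x)^2 = 36*x**2 - 36*x + 9.
Integrate each monomial from 0 to 1 using ∫_0^1 c·x^n dx = c·1^(n+1)/(n+1):
  ∫_0^1 u(x)^2 dx = ∫_0^1 (9*x^4 - 18*x^3 + 27*x^2 - 18*x + 9) dx. Term by term:
    ∫_0^1 9*x^4 dx = 9/5;  ∫_0^1 -18*x^3 dx = -9/2;  ∫_0^1 27*x^2 dx = 9;
    ∫_0^1 -18*x dx = -9;  ∫_0^1 9 dx = 9.
  Sum: 9/5 − 9/2 + 9 − 9 + 9 = 63/10.
  ∫_0^1 u'(x)^2 dx = ∫_0^1 (36*x^2 - 36*x + 9) dx. Term by term:
    ∫_0^1 36*x^2 dx = 12;  ∫_0^1 -36*x dx = -18;  ∫_0^1 9 dx = 9.
  Sum: 12 − 18 + 9 = 3.
Adding: ||u||_{H^1}^2 = 63/10 + 3 = 93/10.


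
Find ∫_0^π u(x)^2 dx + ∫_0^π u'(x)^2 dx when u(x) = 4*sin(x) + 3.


||u||_{H^1(0,π)}^2 = 48 + 25*π

u'(x) = 4*cos(x).
Expand u² and (u')² and integrate term by term on (0, π), using: for integers n ≥ 1, ∫_0^π sin²(nx) dx = ∫_0^π cos²(nx) dx = π/2; for n ≠ n', ∫_0^π sin(nx)sin(n'x) dx = ∫_0^π cos(nx)cos(n'x) dx = 0; and by product-to-sum, ∫_0^π sin(nx)cos(n'x) dx = ½∫_0^π [sin((n+n')x) + sin((n−n')x)] dx, which is 0 when n+n' is even and 2n/(n²−n'²) when n+n' is odd (it need not vanish on (0, π)). For the constant mode: ∫_0^π 1 dx = π, ∫_0^π cos(nx) dx = 0, ∫_0^π sin(nx) dx = (1−(−1)^n)/n.
  u² squared terms: (3)²·∫1 dx = 9·π = 9*π;  (4)²·∫sin(x)² dx = 16·π/2 = 8*π.
  u² cross terms: 2·(3)·(4)·∫1·sin(x) dx = 24·(2) = 48.
  So ∫_0^π u² dx = 9*π + 8*π + 48 = 48 + 17*π.
  (u')² squared terms: (4)²·∫cos(x)² dx = 16·π/2 = 8*π.
  So ∫_0^π (u')² dx = 8*π.
||u||_{H^1}^2 = (48 + 17*π) + (8*π) = 48 + 25*π.


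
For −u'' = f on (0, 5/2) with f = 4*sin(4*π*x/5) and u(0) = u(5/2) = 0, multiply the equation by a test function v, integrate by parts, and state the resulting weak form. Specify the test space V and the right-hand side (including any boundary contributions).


V = H^1_0(0, 5/2) (so v(0) = v(5/2) = 0); weak form: ∫_0^5/2 u'v' dx = ∫_0^5/2 (4*sin(4*π*x/5)) v dx for all v ∈ V.

Multiply both sides by a test function v and integrate from 0 to 5/2:
  ∫_0^5/2 −u''(x) v(x) dx = ∫_0^5/2 f(x) v(x) dx.
Integrate the LHS by parts once:
  ∫_0^5/2 −u'' v dx = −[u'(x) v(x)]_0^5/2 + ∫_0^5/2 u'(x) v'(x) dx.
Thus ∫_0^5/2 u'(x) v'(x) dx = ∫_0^5/2 f(x) v(x) dx + [u'(x) v(x)]_0^5/2.
Choose V so that boundary terms are either known or forced to vanish.
u is Dirichlet: u(0) = u(5/2) = 0. Let V = H^1_0(0, 5/2); then v(0) = v(5/2) = 0, and [u' v]_0^5/2 = 0.
Weak formulation: find u (satisfying any essential BC) such that ∫_0^5/2 u'(x) v'(x) dx = ∫_0^5/2 f v dx for all v ∈ V.
Substituting f(x) = 4*sin(4*π*x/5), the right-hand side is ∫_0^5/2 (4*sin(4*π*x/5)) v dx.


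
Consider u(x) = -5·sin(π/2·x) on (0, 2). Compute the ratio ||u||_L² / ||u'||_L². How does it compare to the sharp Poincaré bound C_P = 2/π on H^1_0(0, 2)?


||u||_L² / ||u'||_L² = 2/π = C_P.

u(x) = -5·sin(π/2·x), so u'(x) = -5*π*cos(π*x/2)/2.
Writing u(x) = A·sin(kπx/L) with A = -5 and k = 1, use ∫_0^L sin²(kπx/L) dx = L/2 and ∫_0^L cos²(kπx/L) dx = L/2.
u² = 25·sin²(π/2·x) and (u')² = 25*π^2/4·cos²(π/2·x), and each of sin², cos² integrates to L/2 = 1 over (0, 2).
∫_0^2 u² dx = 25, so ||u||_L² = 5.
∫_0^2 (u')² dx = 25*π^2/4, so ||u'||_L² = 5*π/2.
Ratio ||u||_L² / ||u'||_L² = 2/π.
Sharp Poincaré constant on H^1_0(0, 2) is C_P = L/π = 2/π, achieved by sin(π/2·x).
This is the k = 1 eigenfunction (up to amplitude), so the ratio equals the sharp Poincaré constant exactly.


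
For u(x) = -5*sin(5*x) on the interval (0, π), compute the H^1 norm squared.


||u||_{H^1(0,π)}^2 = 325*π

u'(x) = -25*cos(5*x).
Expand u² and (u')² and integrate term by term on (0, π), using: for integers n ≥ 1, ∫_0^π sin²(nx) dx = ∫_0^π cos²(nx) dx = π/2; for n ≠ n', ∫_0^π sin(nx)sin(n'x) dx = ∫_0^π cos(nx)cos(n'x) dx = 0; and by product-to-sum, ∫_0^π sin(nx)cos(n'x) dx = ½∫_0^π [sin((n+n')x) + sin((n−n')x)] dx, which is 0 when n+n' is even and 2n/(n²−n'²) when n+n' is odd (it need not vanish on (0, π)).
  u² squared terms: (-5)²·∫sin(5x)² dx = 25·π/2 = 25*π/2.
  So ∫_0^π u² dx = 25*π/2.
  (u')² squared terms: (-25)²·∫cos(5x)² dx = 625·π/2 = 625*π/2.
  So ∫_0^π (u')² dx = 625*π/2.
||u||_{H^1}^2 = (25*π/2) + (625*π/2) = 325*π.


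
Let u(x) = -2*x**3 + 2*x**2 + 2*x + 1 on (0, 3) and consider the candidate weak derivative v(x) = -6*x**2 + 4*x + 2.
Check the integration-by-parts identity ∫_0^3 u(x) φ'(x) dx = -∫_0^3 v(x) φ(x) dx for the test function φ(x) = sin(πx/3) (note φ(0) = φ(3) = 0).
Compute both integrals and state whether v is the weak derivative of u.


LHS = -648/π^3 + 114/π, RHS = -648/π^3 + 114/π. Yes, v = u' weakly.

u(x) = -2*x**3 + 2*x**2 + 2*x + 1, classical derivative u'(x) = -6*x**2 + 4*x + 2.
φ(x) = sin(πx/3), so φ'(x) = π*cos(π*x/3)/3.
Note φ(0) = φ(3) = 0, so the boundary term u·φ vanishes.
LHS = ∫_0^3 u(x) φ'(x) dx = ∫_0^3 (-2*π*x^3*cos(π*x/3)/3 + 2*π*x^2*cos(π*x/3)/3 + 2*π*x*cos(π*x/3)/3 + π*cos(π*x/3)/3) dx. Term by term:
  ∫_0^3 π*cos(π*x/3)/3 dx = 0;  ∫_0^3 -2*π*x^3*cos(π*x/3)/3 dx = -648/π^3 + 162/π;  ∫_0^3 2*π*x*cos(π*x/3)/3 dx = -12/π;
  ∫_0^3 2*π*x^2*cos(π*x/3)/3 dx = -36/π.
Sum: 0 + -648/π^3 + 162/π − 12/π − 36/π = -648/π^3 + 114/π.
So LHS = -648/π^3 + 114/π.
∫_0^3 v(x) φ(x) dx = ∫_0^3 (-6*x^2*sin(π*x/3) + 4*x*sin(π*x/3) + 2*sin(π*x/3)) dx. Term by term:
  ∫_0^3 2*sin(π*x/3) dx = 12/π;  ∫_0^3 -6*x^2*sin(π*x/3) dx = -162/π + 648/π^3;  ∫_0^3 4*x*sin(π*x/3) dx = 36/π.
Sum: 12/π + -162/π + 648/π^3 + 36/π = -114/π + 648/π^3.
So RHS = -∫_0^3 v(x) φ(x) dx = -648/π^3 + 114/π.
LHS = RHS, so the identity holds for this test φ.
Moreover u is smooth here and v(x) = u'(x) = -6*x**2 + 4*x + 2 pointwise, so the identity holds for every test function. Hence v is the weak derivative of u.
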